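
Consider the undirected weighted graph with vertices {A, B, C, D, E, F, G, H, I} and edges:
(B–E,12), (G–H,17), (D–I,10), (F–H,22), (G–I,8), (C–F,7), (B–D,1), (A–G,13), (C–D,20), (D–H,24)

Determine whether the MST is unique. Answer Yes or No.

Yes

Sort edges by weight, then run Kruskal:
B–D (1): add — endpoints in different components.
C–F (7): add — endpoints in different components.
G–I (8): add — endpoints in different components.
D–I (10): add — endpoints in different components.
B–E (12): add — endpoints in different components.
A–G (13): add — endpoints in different components.
G–H (17): add — endpoints in different components.
C–D (20): add — endpoints in different components.
Every non-tree edge has weight strictly greater than the heaviest edge on the tree path between its endpoints, so the MST is unique.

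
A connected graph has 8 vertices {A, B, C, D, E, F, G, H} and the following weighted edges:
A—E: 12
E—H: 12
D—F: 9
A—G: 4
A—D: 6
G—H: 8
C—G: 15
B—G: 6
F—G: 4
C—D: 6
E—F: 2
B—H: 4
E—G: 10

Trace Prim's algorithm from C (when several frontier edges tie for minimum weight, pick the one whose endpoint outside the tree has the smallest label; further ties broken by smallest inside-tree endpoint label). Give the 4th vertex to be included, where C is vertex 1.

G

Prim's algorithm from C:
Step 1: frontier [C—D 6, C—G 15] → take C—D (6); add D.
Step 2: frontier [C—G 15, A—D 6, D—F 9] → take A—D (6); add A.
Step 3: frontier [A—G 4, A—E 12, C—G 15, D—F 9] → take A—G (4); add G.
Step 4: frontier [A—E 12, D—F 9, F—G 4, B—G 6, G—H 8, E—G 10] → take F—G (4); add F.
Step 5: frontier [A—E 12, E—F 2, B—G 6, G—H 8, E—G 10] → take E—F (2); add E.
Step 6: frontier [E—H 12, B—G 6, G—H 8] → take B—G (6); add B.
Step 7: frontier [B—H 4, E—H 12, G—H 8] → take B—H (4); add H.
Vertex order: C, D, A, G, F, E, B, H. The 4th vertex is G.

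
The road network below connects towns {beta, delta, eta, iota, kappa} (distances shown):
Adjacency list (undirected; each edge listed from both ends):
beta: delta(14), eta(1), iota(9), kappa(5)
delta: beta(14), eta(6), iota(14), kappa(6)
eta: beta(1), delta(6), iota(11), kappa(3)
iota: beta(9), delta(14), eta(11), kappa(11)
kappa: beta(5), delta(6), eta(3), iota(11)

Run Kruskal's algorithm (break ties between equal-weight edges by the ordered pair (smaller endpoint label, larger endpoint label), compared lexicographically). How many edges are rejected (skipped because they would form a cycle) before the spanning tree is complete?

2

Kruskal's algorithm — process edges by increasing weight (ties by edge label):
beta—eta (1): add. Components now {delta} {beta,eta} {iota} {kappa}
eta—kappa (3): add. Components now {delta} {beta,eta,kappa} {iota}
beta—kappa (5): skip — beta and kappa already connected.
delta—eta (6): add. Components now {beta,delta,eta,kappa} {iota}
delta—kappa (6): skip — delta and kappa already connected.
beta—iota (9): add. Components now {beta,delta,eta,iota,kappa}
Edges rejected before the tree was complete: 2.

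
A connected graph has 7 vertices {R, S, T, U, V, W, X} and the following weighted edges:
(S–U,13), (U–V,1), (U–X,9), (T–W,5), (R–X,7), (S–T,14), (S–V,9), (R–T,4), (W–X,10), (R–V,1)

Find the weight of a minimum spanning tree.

27

Prim, starting at V.
Step 1: frontier [R–V 1, U–V 1, S–V 9] → take R–V (1); add R.
Step 2: frontier [R–T 4, R–X 7, U–V 1, S–V 9] → take U–V (1); add U.
Step 3: frontier [R–T 4, R–X 7, U–X 9, S–U 13, S–V 9] → take R–T (4); add T.
Step 4: frontier [R–X 7, T–W 5, S–T 14, U–X 9, S–U 13, S–V 9] → take T–W (5); add W.
Step 5: frontier [R–X 7, S–T 14, U–X 9, S–U 13, S–V 9, W–X 10] → take R–X (7); add X.
Step 6: frontier [S–T 14, S–U 13, S–V 9] → take S–V (9); add S.
MST edges: R–V, U–V, R–T, T–W, R–X, S–V; total weight 1+1+4+5+7+9 = 27.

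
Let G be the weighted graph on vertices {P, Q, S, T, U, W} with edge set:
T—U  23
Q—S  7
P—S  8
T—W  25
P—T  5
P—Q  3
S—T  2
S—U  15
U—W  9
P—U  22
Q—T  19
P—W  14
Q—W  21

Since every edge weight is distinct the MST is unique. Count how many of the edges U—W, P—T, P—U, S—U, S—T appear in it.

Sort edges by weight, then run Kruskal:
S—T (2): add — endpoints in different components.
P—Q (3): add — endpoints in different components.
P—T (5): add — endpoints in different components.
Q—S (7): skip — Q and S already connected.
P—S (8): skip — S and P already connected.
U—W (9): add — endpoints in different components.
P—W (14): add — endpoints in different components.
MST edge set: {S—T, P—Q, P—T, U—W, P—W}.
Of the listed edges, {U—W, P—T, S—T} are in the MST → 3.

3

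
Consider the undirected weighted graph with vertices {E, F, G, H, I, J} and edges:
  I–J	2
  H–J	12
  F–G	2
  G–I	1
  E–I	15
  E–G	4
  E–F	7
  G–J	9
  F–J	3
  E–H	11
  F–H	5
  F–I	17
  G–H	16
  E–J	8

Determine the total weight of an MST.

14

Prim, starting at H.
Step 1: cheapest edge leaving the tree is F–H (5); add F.
Step 2: cheapest edge leaving the tree is F–G (2); add G.
Step 3: cheapest edge leaving the tree is G–I (1); add I.
Step 4: cheapest edge leaving the tree is I–J (2); add J.
Step 5: cheapest edge leaving the tree is E–G (4); add E.
MST edges: F–H, F–G, G–I, I–J, E–G; total weight 5+2+1+2+4 = 14.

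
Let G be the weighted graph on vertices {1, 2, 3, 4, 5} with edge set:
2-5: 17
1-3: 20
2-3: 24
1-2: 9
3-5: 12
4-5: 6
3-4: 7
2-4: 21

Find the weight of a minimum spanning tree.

Kruskal's algorithm — process edges by increasing weight (ties by edge label):
4-5 (6): add — endpoints in different components.
3-4 (7): add — endpoints in different components.
1-2 (9): add — endpoints in different components.
3-5 (12): skip — 3 and 5 already connected.
2-5 (17): add — endpoints in different components.
MST edges: 4-5, 3-4, 1-2, 2-5; total weight 6+7+9+17 = 39.

39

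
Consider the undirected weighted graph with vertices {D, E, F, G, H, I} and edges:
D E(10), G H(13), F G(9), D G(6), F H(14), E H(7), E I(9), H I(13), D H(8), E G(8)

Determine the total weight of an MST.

39

Prim, starting at F.
Step 1: cheapest edge leaving the tree is F G (9); add G.
Step 2: cheapest edge leaving the tree is D G (6); add D.
Step 3: cheapest edge leaving the tree is E G (8); add E.
Step 4: cheapest edge leaving the tree is E H (7); add H.
Step 5: cheapest edge leaving the tree is E I (9); add I.
MST edges: F G, D G, E G, E H, E I; total weight 9+6+8+7+9 = 39.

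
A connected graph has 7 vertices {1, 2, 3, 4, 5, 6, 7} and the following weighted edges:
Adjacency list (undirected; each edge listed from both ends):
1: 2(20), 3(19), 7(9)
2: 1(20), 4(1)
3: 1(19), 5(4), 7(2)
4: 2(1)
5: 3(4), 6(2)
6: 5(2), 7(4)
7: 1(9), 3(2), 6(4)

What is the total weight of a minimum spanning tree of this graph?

38

Kruskal: consider edges lightest-first.
2–4 (1): add. Components now {1} {2,4} {3} {5} {6} {7}
3–7 (2): add. Components now {1} {2,4} {3,7} {5} {6}
5–6 (2): add. Components now {1} {2,4} {3,7} {5,6}
3–5 (4): add. Components now {1} {2,4} {3,5,6,7}
6–7 (4): skip — 6 and 7 already connected.
1–7 (9): add. Components now {1,3,5,6,7} {2,4}
1–3 (19): skip — 1 and 3 already connected.
1–2 (20): add. Components now {1,2,3,4,5,6,7}
MST edges: 2–4, 3–7, 5–6, 3–5, 1–7, 1–2; total weight 1+2+2+4+9+20 = 38.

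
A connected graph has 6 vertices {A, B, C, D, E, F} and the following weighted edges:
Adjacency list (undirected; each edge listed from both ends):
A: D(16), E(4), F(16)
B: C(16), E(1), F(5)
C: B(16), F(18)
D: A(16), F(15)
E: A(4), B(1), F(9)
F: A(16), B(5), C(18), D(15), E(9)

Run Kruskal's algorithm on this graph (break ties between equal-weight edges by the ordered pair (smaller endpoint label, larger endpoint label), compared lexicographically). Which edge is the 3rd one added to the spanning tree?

Kruskal: consider edges lightest-first.
B—E (1): add. Components now {A} {B,E} {C} {D} {F}
A—E (4): add. Components now {A,B,E} {C} {D} {F}
B—F (5): add. Components now {A,B,E,F} {C} {D}
E—F (9): skip — E and F already connected.
D—F (15): add. Components now {A,B,D,E,F} {C}
A—D (16): skip — A and D already connected.
A—F (16): skip — A and F already connected.
B—C (16): add. Components now {A,B,C,D,E,F}
The 3rd edge added is B—F.

B-F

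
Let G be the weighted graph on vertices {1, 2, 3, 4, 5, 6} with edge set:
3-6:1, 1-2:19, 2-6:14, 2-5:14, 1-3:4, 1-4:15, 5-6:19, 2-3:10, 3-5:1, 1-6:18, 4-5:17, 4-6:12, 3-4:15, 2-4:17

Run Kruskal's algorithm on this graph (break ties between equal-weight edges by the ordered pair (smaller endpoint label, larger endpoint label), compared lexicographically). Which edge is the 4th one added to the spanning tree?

2-3

Kruskal's algorithm — process edges by increasing weight (ties by edge label):
3-5 (1): add. Components now {1} {2} {3,5} {4} {6}
3-6 (1): add. Components now {1} {2} {3,5,6} {4}
1-3 (4): add. Components now {1,3,5,6} {2} {4}
2-3 (10): add. Components now {1,2,3,5,6} {4}
4-6 (12): add. Components now {1,2,3,4,5,6}
The 4th edge added is 2-3.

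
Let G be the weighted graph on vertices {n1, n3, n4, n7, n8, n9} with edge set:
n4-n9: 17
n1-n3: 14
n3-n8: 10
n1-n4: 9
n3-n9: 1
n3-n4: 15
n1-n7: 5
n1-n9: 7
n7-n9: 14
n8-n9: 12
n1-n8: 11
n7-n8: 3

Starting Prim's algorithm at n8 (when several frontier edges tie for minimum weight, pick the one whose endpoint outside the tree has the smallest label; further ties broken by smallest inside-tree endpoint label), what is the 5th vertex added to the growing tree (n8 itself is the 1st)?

n3

Prim, starting at n8.
Step 1: cheapest edge leaving the tree is n7-n8 (3); add n7.
Step 2: cheapest edge leaving the tree is n1-n7 (5); add n1.
Step 3: cheapest edge leaving the tree is n1-n9 (7); add n9.
Step 4: cheapest edge leaving the tree is n3-n9 (1); add n3.
Step 5: cheapest edge leaving the tree is n1-n4 (9); add n4.
Vertex order: n8, n7, n1, n9, n3, n4. The 5th vertex is n3.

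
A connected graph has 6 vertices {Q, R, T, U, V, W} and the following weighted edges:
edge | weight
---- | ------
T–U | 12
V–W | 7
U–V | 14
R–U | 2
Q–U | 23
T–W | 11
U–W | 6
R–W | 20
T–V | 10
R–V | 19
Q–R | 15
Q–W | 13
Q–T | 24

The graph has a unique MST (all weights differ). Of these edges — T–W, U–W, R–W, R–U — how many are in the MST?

2

Sort edges by weight, then run Kruskal:
R–U (2): add. Components now {R,U} {V} {W} {Q} {T}
U–W (6): add. Components now {R,U,W} {V} {Q} {T}
V–W (7): add. Components now {R,U,V,W} {Q} {T}
T–V (10): add. Components now {R,T,U,V,W} {Q}
T–W (11): skip — W and T already connected.
T–U (12): skip — U and T already connected.
Q–W (13): add. Components now {Q,R,T,U,V,W}
MST edge set: {R–U, U–W, V–W, T–V, Q–W}.
Of the listed edges, {U–W, R–U} are in the MST → 2.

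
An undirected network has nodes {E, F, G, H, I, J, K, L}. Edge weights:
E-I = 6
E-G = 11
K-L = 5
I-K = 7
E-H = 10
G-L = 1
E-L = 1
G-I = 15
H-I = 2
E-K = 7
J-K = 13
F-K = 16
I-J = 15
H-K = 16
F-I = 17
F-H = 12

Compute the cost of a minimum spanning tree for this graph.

Kruskal's algorithm — process edges by increasing weight (ties by edge label):
E-L (1): add — endpoints in different components.
G-L (1): add — endpoints in different components.
H-I (2): add — endpoints in different components.
K-L (5): add — endpoints in different components.
E-I (6): add — endpoints in different components.
E-K (7): skip — E and K already connected.
I-K (7): skip — I and K already connected.
E-H (10): skip — E and H already connected.
E-G (11): skip — E and G already connected.
F-H (12): add — endpoints in different components.
J-K (13): add — endpoints in different components.
MST edges: E-L, G-L, H-I, K-L, E-I, F-H, J-K; total weight 1+1+2+5+6+12+13 = 40.

40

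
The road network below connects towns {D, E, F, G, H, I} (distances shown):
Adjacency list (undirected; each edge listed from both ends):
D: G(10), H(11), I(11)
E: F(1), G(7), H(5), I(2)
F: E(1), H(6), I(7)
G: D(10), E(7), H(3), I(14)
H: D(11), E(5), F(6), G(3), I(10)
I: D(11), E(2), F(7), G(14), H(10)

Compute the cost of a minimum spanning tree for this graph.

Kruskal: consider edges lightest-first.
E–F (1): add. Components now {D} {E,F} {G} {H} {I}
E–I (2): add. Components now {D} {E,F,I} {G} {H}
G–H (3): add. Components now {D} {E,F,I} {G,H}
E–H (5): add. Components now {D} {E,F,G,H,I}
F–H (6): skip — F and H already connected.
E–G (7): skip — E and G already connected.
F–I (7): skip — F and I already connected.
D–G (10): add. Components now {D,E,F,G,H,I}
MST edges: E–F, E–I, G–H, E–H, D–G; total weight 1+2+3+5+10 = 21.

21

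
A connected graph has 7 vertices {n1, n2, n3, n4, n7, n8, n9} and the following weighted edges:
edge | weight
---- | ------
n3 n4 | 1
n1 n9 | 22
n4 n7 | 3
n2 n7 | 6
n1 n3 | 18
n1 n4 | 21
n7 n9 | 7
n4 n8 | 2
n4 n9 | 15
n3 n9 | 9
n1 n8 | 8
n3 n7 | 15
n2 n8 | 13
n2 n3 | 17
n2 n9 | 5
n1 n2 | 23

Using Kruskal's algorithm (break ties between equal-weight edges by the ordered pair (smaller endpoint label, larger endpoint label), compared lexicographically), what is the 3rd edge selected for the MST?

Kruskal: consider edges lightest-first.
n3 n4 (1): add. Components now {n3,n4} {n1} {n2} {n9} {n8} {n7}
n4 n8 (2): add. Components now {n3,n4,n8} {n1} {n2} {n9} {n7}
n4 n7 (3): add. Components now {n3,n4,n7,n8} {n1} {n2} {n9}
n2 n9 (5): add. Components now {n3,n4,n7,n8} {n1} {n2,n9}
n2 n7 (6): add. Components now {n2,n3,n4,n7,n8,n9} {n1}
n7 n9 (7): skip — n9 and n7 already connected.
n1 n8 (8): add. Components now {n1,n2,n3,n4,n7,n8,n9}
The 3rd edge added is n4 n7.

n4-n7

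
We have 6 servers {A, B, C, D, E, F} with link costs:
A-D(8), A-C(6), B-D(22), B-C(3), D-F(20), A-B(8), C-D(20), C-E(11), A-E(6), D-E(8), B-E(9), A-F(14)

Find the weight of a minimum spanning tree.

Prim, starting at B.
Step 1: frontier [B-C 3, A-B 8, B-E 9, B-D 22] → take B-C (3); add C.
Step 2: frontier [A-B 8, B-E 9, B-D 22, A-C 6, C-E 11, C-D 20] → take A-C (6); add A.
Step 3: frontier [A-E 6, A-D 8, A-F 14, B-E 9, B-D 22, C-E 11, C-D 20] → take A-E (6); add E.
Step 4: frontier [A-D 8, A-F 14, B-D 22, C-D 20, D-E 8] → take A-D (8); add D.
Step 5: frontier [A-F 14, D-F 20] → take A-F (14); add F.
MST edges: B-C, A-C, A-E, A-D, A-F; total weight 3+6+6+8+14 = 37.

37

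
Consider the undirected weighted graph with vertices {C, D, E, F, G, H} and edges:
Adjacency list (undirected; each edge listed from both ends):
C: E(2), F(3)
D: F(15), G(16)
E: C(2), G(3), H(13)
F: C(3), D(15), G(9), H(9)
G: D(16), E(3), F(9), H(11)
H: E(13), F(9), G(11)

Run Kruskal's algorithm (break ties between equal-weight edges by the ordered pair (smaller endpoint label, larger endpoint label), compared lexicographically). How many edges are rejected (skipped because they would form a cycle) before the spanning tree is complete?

Kruskal's algorithm — process edges by increasing weight (ties by edge label):
C–E (2): add — endpoints in different components.
C–F (3): add — endpoints in different components.
E–G (3): add — endpoints in different components.
F–G (9): skip — F and G already connected.
F–H (9): add — endpoints in different components.
G–H (11): skip — G and H already connected.
E–H (13): skip — E and H already connected.
D–F (15): add — endpoints in different components.
Edges rejected before the tree was complete: 3.

3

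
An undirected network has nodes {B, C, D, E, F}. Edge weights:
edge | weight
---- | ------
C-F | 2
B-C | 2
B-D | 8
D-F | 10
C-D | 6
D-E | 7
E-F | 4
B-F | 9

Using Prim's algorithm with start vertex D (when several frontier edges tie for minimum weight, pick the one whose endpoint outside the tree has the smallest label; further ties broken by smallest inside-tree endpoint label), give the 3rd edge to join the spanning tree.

C-F

Grow the tree from D using Prim:
Step 1: frontier [C-D 6, D-E 7, B-D 8, D-F 10] → take C-D (6); add C.
Step 2: frontier [B-C 2, C-F 2, D-E 7, B-D 8, D-F 10] → take B-C (2); add B.
Step 3: frontier [B-F 9, C-F 2, D-E 7, D-F 10] → take C-F (2); add F.
Step 4: frontier [D-E 7, E-F 4] → take E-F (4); add E.
The 3rd edge added is C-F.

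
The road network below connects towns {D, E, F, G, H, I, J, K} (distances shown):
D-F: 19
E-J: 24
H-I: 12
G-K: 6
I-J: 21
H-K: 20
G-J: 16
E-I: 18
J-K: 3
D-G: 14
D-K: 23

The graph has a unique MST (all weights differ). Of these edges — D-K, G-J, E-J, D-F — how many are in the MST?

1

Sort edges by weight, then run Kruskal:
J-K (3): add — endpoints in different components.
G-K (6): add — endpoints in different components.
H-I (12): add — endpoints in different components.
D-G (14): add — endpoints in different components.
G-J (16): skip — G and J already connected.
E-I (18): add — endpoints in different components.
D-F (19): add — endpoints in different components.
H-K (20): add — endpoints in different components.
MST edge set: {J-K, G-K, H-I, D-G, E-I, D-F, H-K}.
Of the listed edges, {D-F} are in the MST → 1.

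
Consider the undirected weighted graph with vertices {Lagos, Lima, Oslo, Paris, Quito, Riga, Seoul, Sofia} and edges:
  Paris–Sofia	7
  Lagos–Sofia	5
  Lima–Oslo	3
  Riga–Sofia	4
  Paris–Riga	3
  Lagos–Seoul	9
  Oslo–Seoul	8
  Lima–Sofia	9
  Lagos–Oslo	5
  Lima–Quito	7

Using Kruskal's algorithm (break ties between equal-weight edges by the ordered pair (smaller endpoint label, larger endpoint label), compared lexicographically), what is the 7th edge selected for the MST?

Kruskal's algorithm — process edges by increasing weight (ties by edge label):
Lima–Oslo (3): add — endpoints in different components.
Paris–Riga (3): add — endpoints in different components.
Riga–Sofia (4): add — endpoints in different components.
Lagos–Oslo (5): add — endpoints in different components.
Lagos–Sofia (5): add — endpoints in different components.
Lima–Quito (7): add — endpoints in different components.
Paris–Sofia (7): skip — Paris and Sofia already connected.
Oslo–Seoul (8): add — endpoints in different components.
The 7th edge added is Oslo–Seoul.

Oslo-Seoul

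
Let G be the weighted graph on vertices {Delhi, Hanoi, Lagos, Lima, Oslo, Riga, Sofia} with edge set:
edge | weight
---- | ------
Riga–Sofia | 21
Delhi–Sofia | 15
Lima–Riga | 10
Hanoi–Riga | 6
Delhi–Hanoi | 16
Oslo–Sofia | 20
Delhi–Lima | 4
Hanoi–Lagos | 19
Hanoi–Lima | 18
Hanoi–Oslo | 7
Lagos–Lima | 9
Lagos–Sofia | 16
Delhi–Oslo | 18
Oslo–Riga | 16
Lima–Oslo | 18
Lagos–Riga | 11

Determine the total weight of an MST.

51

Prim, starting at Delhi.
Step 1: cheapest edge leaving the tree is Delhi–Lima (4); add Lima.
Step 2: cheapest edge leaving the tree is Lagos–Lima (9); add Lagos.
Step 3: cheapest edge leaving the tree is Lima–Riga (10); add Riga.
Step 4: cheapest edge leaving the tree is Hanoi–Riga (6); add Hanoi.
Step 5: cheapest edge leaving the tree is Hanoi–Oslo (7); add Oslo.
Step 6: cheapest edge leaving the tree is Delhi–Sofia (15); add Sofia.
MST edges: Delhi–Lima, Lagos–Lima, Lima–Riga, Hanoi–Riga, Hanoi–Oslo, Delhi–Sofia; total weight 4+9+10+6+7+15 = 51.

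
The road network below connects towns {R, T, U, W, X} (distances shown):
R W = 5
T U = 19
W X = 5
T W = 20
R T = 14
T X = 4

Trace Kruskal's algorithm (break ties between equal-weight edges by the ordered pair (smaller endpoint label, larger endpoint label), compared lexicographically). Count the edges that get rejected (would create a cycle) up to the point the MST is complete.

1

Sort edges by weight, then run Kruskal:
T X (4): add — endpoints in different components.
R W (5): add — endpoints in different components.
W X (5): add — endpoints in different components.
R T (14): skip — R and T already connected.
T U (19): add — endpoints in different components.
Edges rejected before the tree was complete: 1.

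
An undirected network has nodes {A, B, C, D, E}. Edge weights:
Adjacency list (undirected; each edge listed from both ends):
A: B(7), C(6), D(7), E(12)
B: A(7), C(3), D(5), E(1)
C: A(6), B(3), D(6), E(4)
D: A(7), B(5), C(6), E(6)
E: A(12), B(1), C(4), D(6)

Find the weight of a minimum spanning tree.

Sort edges by weight, then run Kruskal:
B-E (1): add — endpoints in different components.
B-C (3): add — endpoints in different components.
C-E (4): skip — C and E already connected.
B-D (5): add — endpoints in different components.
A-C (6): add — endpoints in different components.
MST edges: B-E, B-C, B-D, A-C; total weight 1+3+5+6 = 15.

15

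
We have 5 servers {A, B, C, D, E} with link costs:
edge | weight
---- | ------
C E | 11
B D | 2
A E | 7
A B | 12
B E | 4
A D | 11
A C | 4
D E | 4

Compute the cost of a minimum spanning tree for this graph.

Prim, starting at E.
Step 1: frontier [B E 4, D E 4, A E 7, C E 11] → take B E (4); add B.
Step 2: frontier [B D 2, A B 12, D E 4, A E 7, C E 11] → take B D (2); add D.
Step 3: frontier [A B 12, A D 11, A E 7, C E 11] → take A E (7); add A.
Step 4: frontier [A C 4, C E 11] → take A C (4); add C.
MST edges: B E, B D, A E, A C; total weight 4+2+7+4 = 17.

17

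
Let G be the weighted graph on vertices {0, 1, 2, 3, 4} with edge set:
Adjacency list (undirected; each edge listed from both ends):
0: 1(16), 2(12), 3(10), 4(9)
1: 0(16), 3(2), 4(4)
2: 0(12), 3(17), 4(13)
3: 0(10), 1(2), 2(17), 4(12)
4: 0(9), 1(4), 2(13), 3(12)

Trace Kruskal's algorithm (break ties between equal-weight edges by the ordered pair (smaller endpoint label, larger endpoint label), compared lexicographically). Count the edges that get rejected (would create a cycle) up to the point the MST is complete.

1

Kruskal's algorithm — process edges by increasing weight (ties by edge label):
1–3 (2): add. Components now {0} {1,3} {2} {4}
1–4 (4): add. Components now {0} {1,3,4} {2}
0–4 (9): add. Components now {0,1,3,4} {2}
0–3 (10): skip — 0 and 3 already connected.
0–2 (12): add. Components now {0,1,2,3,4}
Edges rejected before the tree was complete: 1.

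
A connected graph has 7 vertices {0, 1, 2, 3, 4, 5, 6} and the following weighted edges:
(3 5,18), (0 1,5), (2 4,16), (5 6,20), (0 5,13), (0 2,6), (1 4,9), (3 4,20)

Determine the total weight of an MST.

71

Kruskal: consider edges lightest-first.
0 1 (5): add. Components now {0,1} {2} {3} {4} {5} {6}
0 2 (6): add. Components now {0,1,2} {3} {4} {5} {6}
1 4 (9): add. Components now {0,1,2,4} {3} {5} {6}
0 5 (13): add. Components now {0,1,2,4,5} {3} {6}
2 4 (16): skip — 2 and 4 already connected.
3 5 (18): add. Components now {0,1,2,3,4,5} {6}
3 4 (20): skip — 3 and 4 already connected.
5 6 (20): add. Components now {0,1,2,3,4,5,6}
MST edges: 0 1, 0 2, 1 4, 0 5, 3 5, 5 6; total weight 5+6+9+13+18+20 = 71.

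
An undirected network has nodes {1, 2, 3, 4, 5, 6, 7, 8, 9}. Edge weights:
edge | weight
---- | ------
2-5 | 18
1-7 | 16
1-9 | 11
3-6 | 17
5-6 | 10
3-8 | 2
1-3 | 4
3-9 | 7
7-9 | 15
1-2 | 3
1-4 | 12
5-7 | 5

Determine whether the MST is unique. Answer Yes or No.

Yes

Kruskal's algorithm — process edges by increasing weight (ties by edge label):
3-8 (2): add — endpoints in different components.
1-2 (3): add — endpoints in different components.
1-3 (4): add — endpoints in different components.
5-7 (5): add — endpoints in different components.
3-9 (7): add — endpoints in different components.
5-6 (10): add — endpoints in different components.
1-9 (11): skip — 1 and 9 already connected.
1-4 (12): add — endpoints in different components.
7-9 (15): add — endpoints in different components.
Every non-tree edge has weight strictly greater than the heaviest edge on the tree path between its endpoints, so the MST is unique.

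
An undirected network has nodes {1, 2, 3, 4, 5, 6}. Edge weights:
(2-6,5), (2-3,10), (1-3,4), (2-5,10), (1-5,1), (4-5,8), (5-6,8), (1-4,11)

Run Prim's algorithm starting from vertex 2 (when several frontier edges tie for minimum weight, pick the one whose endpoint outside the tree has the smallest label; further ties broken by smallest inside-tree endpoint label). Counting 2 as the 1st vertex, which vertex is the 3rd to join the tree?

Prim, starting at 2.
Step 1: frontier [2-6 5, 2-3 10, 2-5 10] → take 2-6 (5); add 6.
Step 2: frontier [2-3 10, 2-5 10, 5-6 8] → take 5-6 (8); add 5.
Step 3: frontier [2-3 10, 1-5 1, 4-5 8] → take 1-5 (1); add 1.
Step 4: frontier [1-3 4, 1-4 11, 2-3 10, 4-5 8] → take 1-3 (4); add 3.
Step 5: frontier [1-4 11, 4-5 8] → take 4-5 (8); add 4.
Vertex order: 2, 6, 5, 1, 3, 4. The 3rd vertex is 5.

5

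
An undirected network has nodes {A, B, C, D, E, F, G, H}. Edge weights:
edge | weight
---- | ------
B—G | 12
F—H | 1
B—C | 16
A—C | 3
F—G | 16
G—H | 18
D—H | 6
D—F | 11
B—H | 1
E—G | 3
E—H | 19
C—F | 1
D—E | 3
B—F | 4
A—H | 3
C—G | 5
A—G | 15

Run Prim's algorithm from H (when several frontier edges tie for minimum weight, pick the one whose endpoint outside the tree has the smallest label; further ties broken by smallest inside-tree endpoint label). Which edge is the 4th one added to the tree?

Prim's algorithm from H:
Step 1: cheapest edge leaving the tree is B—H (1); add B.
Step 2: cheapest edge leaving the tree is F—H (1); add F.
Step 3: cheapest edge leaving the tree is C—F (1); add C.
Step 4: cheapest edge leaving the tree is A—C (3); add A.
Step 5: cheapest edge leaving the tree is C—G (5); add G.
Step 6: cheapest edge leaving the tree is E—G (3); add E.
Step 7: cheapest edge leaving the tree is D—E (3); add D.
The 4th edge added is A—C.

A-C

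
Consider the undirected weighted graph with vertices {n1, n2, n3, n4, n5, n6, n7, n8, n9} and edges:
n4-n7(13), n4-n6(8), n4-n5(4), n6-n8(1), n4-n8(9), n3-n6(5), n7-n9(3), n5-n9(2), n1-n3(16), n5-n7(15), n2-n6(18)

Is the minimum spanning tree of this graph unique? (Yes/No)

Sort edges by weight, then run Kruskal:
n6-n8 (1): add — endpoints in different components.
n5-n9 (2): add — endpoints in different components.
n7-n9 (3): add — endpoints in different components.
n4-n5 (4): add — endpoints in different components.
n3-n6 (5): add — endpoints in different components.
n4-n6 (8): add — endpoints in different components.
n4-n8 (9): skip — n4 and n8 already connected.
n4-n7 (13): skip — n4 and n7 already connected.
n5-n7 (15): skip — n5 and n7 already connected.
n1-n3 (16): add — endpoints in different components.
n2-n6 (18): add — endpoints in different components.
Every non-tree edge has weight strictly greater than the heaviest edge on the tree path between its endpoints, so the MST is unique.

Yes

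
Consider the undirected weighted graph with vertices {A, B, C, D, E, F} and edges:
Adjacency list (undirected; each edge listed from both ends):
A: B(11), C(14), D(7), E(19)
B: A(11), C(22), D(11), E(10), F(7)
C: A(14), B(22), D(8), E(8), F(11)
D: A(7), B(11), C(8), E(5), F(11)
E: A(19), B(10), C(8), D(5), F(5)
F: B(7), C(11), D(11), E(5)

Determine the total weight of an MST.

32

Prim, starting at F.
Step 1: cheapest edge leaving the tree is E–F (5); add E.
Step 2: cheapest edge leaving the tree is D–E (5); add D.
Step 3: cheapest edge leaving the tree is A–D (7); add A.
Step 4: cheapest edge leaving the tree is B–F (7); add B.
Step 5: cheapest edge leaving the tree is C–D (8); add C.
MST edges: E–F, D–E, A–D, B–F, C–D; total weight 5+5+7+7+8 = 32.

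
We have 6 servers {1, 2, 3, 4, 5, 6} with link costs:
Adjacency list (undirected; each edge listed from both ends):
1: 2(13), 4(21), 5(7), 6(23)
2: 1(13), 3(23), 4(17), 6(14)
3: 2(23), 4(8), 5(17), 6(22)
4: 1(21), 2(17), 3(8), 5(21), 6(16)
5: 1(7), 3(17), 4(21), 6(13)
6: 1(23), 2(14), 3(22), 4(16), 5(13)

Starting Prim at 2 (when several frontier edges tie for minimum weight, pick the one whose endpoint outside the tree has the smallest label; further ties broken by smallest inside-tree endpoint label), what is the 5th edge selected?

Prim's algorithm from 2:
Step 1: cheapest edge leaving the tree is 1-2 (13); add 1.
Step 2: cheapest edge leaving the tree is 1-5 (7); add 5.
Step 3: cheapest edge leaving the tree is 5-6 (13); add 6.
Step 4: cheapest edge leaving the tree is 4-6 (16); add 4.
Step 5: cheapest edge leaving the tree is 3-4 (8); add 3.
The 5th edge added is 3-4.

3-4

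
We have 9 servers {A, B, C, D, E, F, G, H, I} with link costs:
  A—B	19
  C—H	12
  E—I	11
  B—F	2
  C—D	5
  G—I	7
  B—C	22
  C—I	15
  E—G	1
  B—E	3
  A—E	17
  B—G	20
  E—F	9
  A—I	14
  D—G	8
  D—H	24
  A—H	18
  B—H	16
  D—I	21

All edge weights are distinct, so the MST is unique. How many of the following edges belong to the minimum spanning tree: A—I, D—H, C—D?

2

Kruskal's algorithm — process edges by increasing weight (ties by edge label):
E—G (1): add — endpoints in different components.
B—F (2): add — endpoints in different components.
B—E (3): add — endpoints in different components.
C—D (5): add — endpoints in different components.
G—I (7): add — endpoints in different components.
D—G (8): add — endpoints in different components.
E—F (9): skip — E and F already connected.
E—I (11): skip — E and I already connected.
C—H (12): add — endpoints in different components.
A—I (14): add — endpoints in different components.
MST edge set: {E—G, B—F, B—E, C—D, G—I, D—G, C—H, A—I}.
Of the listed edges, {A—I, C—D} are in the MST → 2.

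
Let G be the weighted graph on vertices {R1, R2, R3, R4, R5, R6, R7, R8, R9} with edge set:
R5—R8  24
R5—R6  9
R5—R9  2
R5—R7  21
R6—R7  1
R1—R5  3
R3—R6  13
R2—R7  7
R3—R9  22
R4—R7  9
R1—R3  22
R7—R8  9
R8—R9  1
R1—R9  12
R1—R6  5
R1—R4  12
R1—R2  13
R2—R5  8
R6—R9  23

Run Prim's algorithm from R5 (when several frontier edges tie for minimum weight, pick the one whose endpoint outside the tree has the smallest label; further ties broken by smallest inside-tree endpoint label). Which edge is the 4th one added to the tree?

Grow the tree from R5 using Prim:
Step 1: cheapest edge leaving the tree is R5—R9 (2); add R9.
Step 2: cheapest edge leaving the tree is R8—R9 (1); add R8.
Step 3: cheapest edge leaving the tree is R1—R5 (3); add R1.
Step 4: cheapest edge leaving the tree is R1—R6 (5); add R6.
Step 5: cheapest edge leaving the tree is R6—R7 (1); add R7.
Step 6: cheapest edge leaving the tree is R2—R7 (7); add R2.
Step 7: cheapest edge leaving the tree is R4—R7 (9); add R4.
Step 8: cheapest edge leaving the tree is R3—R6 (13); add R3.
The 4th edge added is R1—R6.

R1-R6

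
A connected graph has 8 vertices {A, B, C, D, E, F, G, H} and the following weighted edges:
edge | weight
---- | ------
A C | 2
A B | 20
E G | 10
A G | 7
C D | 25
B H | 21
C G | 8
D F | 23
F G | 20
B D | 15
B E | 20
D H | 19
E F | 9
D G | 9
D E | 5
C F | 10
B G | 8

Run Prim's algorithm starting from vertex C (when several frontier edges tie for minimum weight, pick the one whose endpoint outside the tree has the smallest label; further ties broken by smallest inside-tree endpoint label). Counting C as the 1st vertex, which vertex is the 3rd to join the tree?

G

Grow the tree from C using Prim:
Step 1: cheapest edge leaving the tree is A C (2); add A.
Step 2: cheapest edge leaving the tree is A G (7); add G.
Step 3: cheapest edge leaving the tree is B G (8); add B.
Step 4: cheapest edge leaving the tree is D G (9); add D.
Step 5: cheapest edge leaving the tree is D E (5); add E.
Step 6: cheapest edge leaving the tree is E F (9); add F.
Step 7: cheapest edge leaving the tree is D H (19); add H.
Vertex order: C, A, G, B, D, E, F, H. The 3rd vertex is G.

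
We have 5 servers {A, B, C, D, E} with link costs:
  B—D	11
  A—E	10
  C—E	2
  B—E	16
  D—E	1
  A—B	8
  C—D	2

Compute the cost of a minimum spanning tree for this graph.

Grow the tree from E using Prim:
Step 1: frontier [D—E 1, C—E 2, A—E 10, B—E 16] → take D—E (1); add D.
Step 2: frontier [C—D 2, B—D 11, C—E 2, A—E 10, B—E 16] → take C—D (2); add C.
Step 3: frontier [B—D 11, A—E 10, B—E 16] → take A—E (10); add A.
Step 4: frontier [A—B 8, B—D 11, B—E 16] → take A—B (8); add B.
MST edges: D—E, C—D, A—E, A—B; total weight 1+2+10+8 = 21.

21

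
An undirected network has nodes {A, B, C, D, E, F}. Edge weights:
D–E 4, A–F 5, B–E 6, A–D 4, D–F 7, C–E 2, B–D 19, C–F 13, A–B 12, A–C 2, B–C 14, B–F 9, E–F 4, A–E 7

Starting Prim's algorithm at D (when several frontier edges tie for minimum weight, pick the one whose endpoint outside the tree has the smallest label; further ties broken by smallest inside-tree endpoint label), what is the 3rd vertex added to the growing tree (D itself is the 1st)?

Grow the tree from D using Prim:
Step 1: frontier [A–D 4, D–E 4, D–F 7, B–D 19] → take A–D (4); add A.
Step 2: frontier [A–C 2, A–F 5, A–E 7, A–B 12, D–E 4, D–F 7, B–D 19] → take A–C (2); add C.
Step 3: frontier [A–F 5, A–E 7, A–B 12, C–E 2, C–F 13, B–C 14, D–E 4, D–F 7, B–D 19] → take C–E (2); add E.
Step 4: frontier [A–F 5, A–B 12, C–F 13, B–C 14, D–F 7, B–D 19, E–F 4, B–E 6] → take E–F (4); add F.
Step 5: frontier [A–B 12, B–C 14, B–D 19, B–E 6, B–F 9] → take B–E (6); add B.
Vertex order: D, A, C, E, F, B. The 3rd vertex is C.

C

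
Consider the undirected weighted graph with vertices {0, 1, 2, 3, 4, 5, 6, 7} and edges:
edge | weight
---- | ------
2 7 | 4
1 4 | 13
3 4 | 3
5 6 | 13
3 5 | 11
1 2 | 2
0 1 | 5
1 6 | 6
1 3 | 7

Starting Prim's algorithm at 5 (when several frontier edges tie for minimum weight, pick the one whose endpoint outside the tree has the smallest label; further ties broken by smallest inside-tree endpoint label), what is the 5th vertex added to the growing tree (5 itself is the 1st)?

2

Prim, starting at 5.
Step 1: cheapest edge leaving the tree is 3 5 (11); add 3.
Step 2: cheapest edge leaving the tree is 3 4 (3); add 4.
Step 3: cheapest edge leaving the tree is 1 3 (7); add 1.
Step 4: cheapest edge leaving the tree is 1 2 (2); add 2.
Step 5: cheapest edge leaving the tree is 2 7 (4); add 7.
Step 6: cheapest edge leaving the tree is 0 1 (5); add 0.
Step 7: cheapest edge leaving the tree is 1 6 (6); add 6.
Vertex order: 5, 3, 4, 1, 2, 7, 0, 6. The 5th vertex is 2.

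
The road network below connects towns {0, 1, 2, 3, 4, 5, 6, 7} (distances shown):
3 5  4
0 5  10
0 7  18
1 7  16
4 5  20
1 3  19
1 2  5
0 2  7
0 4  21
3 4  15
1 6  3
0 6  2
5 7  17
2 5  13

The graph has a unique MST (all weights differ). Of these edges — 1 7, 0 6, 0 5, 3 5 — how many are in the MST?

Sort edges by weight, then run Kruskal:
0 6 (2): add — endpoints in different components.
1 6 (3): add — endpoints in different components.
3 5 (4): add — endpoints in different components.
1 2 (5): add — endpoints in different components.
0 2 (7): skip — 0 and 2 already connected.
0 5 (10): add — endpoints in different components.
2 5 (13): skip — 2 and 5 already connected.
3 4 (15): add — endpoints in different components.
1 7 (16): add — endpoints in different components.
MST edge set: {0 6, 1 6, 3 5, 1 2, 0 5, 3 4, 1 7}.
Of the listed edges, {1 7, 0 6, 0 5, 3 5} are in the MST → 4.

4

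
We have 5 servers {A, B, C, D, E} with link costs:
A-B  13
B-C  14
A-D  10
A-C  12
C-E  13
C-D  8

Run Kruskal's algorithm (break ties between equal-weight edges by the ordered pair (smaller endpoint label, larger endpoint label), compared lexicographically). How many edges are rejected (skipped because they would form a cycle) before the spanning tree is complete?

Kruskal: consider edges lightest-first.
C-D (8): add — endpoints in different components.
A-D (10): add — endpoints in different components.
A-C (12): skip — A and C already connected.
A-B (13): add — endpoints in different components.
C-E (13): add — endpoints in different components.
Edges rejected before the tree was complete: 1.

1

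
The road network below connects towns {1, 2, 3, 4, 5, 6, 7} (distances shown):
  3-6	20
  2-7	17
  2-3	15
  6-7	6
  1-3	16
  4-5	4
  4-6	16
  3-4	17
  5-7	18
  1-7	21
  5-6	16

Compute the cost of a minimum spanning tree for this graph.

74

Grow the tree from 4 using Prim:
Step 1: frontier [4-5 4, 4-6 16, 3-4 17] → take 4-5 (4); add 5.
Step 2: frontier [4-6 16, 3-4 17, 5-6 16, 5-7 18] → take 4-6 (16); add 6.
Step 3: frontier [3-4 17, 5-7 18, 6-7 6, 3-6 20] → take 6-7 (6); add 7.
Step 4: frontier [3-4 17, 3-6 20, 2-7 17, 1-7 21] → take 2-7 (17); add 2.
Step 5: frontier [2-3 15, 3-4 17, 3-6 20, 1-7 21] → take 2-3 (15); add 3.
Step 6: frontier [1-3 16, 1-7 21] → take 1-3 (16); add 1.
MST edges: 4-5, 4-6, 6-7, 2-7, 2-3, 1-3; total weight 4+16+6+17+15+16 = 74.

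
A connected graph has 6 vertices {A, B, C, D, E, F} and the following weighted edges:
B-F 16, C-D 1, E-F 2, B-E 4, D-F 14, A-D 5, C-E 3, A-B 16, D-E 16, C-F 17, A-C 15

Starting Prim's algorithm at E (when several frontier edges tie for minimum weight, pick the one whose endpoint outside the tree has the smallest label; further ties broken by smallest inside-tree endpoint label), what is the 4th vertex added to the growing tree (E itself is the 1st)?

Grow the tree from E using Prim:
Step 1: cheapest edge leaving the tree is E-F (2); add F.
Step 2: cheapest edge leaving the tree is C-E (3); add C.
Step 3: cheapest edge leaving the tree is C-D (1); add D.
Step 4: cheapest edge leaving the tree is B-E (4); add B.
Step 5: cheapest edge leaving the tree is A-D (5); add A.
Vertex order: E, F, C, D, B, A. The 4th vertex is D.

D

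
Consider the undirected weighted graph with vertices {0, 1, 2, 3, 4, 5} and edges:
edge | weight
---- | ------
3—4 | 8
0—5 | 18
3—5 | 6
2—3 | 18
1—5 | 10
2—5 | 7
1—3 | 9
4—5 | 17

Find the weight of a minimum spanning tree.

48

Prim's algorithm from 4:
Step 1: cheapest edge leaving the tree is 3—4 (8); add 3.
Step 2: cheapest edge leaving the tree is 3—5 (6); add 5.
Step 3: cheapest edge leaving the tree is 2—5 (7); add 2.
Step 4: cheapest edge leaving the tree is 1—3 (9); add 1.
Step 5: cheapest edge leaving the tree is 0—5 (18); add 0.
MST edges: 3—4, 3—5, 2—5, 1—3, 0—5; total weight 8+6+7+9+18 = 48.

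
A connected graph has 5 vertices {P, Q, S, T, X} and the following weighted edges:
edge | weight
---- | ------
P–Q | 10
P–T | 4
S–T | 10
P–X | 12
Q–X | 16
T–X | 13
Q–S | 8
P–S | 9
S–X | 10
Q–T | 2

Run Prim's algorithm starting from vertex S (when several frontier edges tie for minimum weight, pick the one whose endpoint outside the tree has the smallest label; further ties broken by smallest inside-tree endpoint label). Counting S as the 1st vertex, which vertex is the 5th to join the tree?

Grow the tree from S using Prim:
Step 1: cheapest edge leaving the tree is Q–S (8); add Q.
Step 2: cheapest edge leaving the tree is Q–T (2); add T.
Step 3: cheapest edge leaving the tree is P–T (4); add P.
Step 4: cheapest edge leaving the tree is S–X (10); add X.
Vertex order: S, Q, T, P, X. The 5th vertex is X.

X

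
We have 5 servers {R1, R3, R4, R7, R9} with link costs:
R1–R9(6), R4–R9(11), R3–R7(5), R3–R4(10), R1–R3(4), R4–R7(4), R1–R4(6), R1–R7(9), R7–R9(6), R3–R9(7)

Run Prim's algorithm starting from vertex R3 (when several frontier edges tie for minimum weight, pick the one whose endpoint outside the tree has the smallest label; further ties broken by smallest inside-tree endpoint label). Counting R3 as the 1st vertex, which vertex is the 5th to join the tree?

R9

Prim's algorithm from R3:
Step 1: frontier [R1–R3 4, R3–R7 5, R3–R9 7, R3–R4 10] → take R1–R3 (4); add R1.
Step 2: frontier [R1–R4 6, R1–R9 6, R1–R7 9, R3–R7 5, R3–R9 7, R3–R4 10] → take R3–R7 (5); add R7.
Step 3: frontier [R1–R4 6, R1–R9 6, R3–R9 7, R3–R4 10, R4–R7 4, R7–R9 6] → take R4–R7 (4); add R4.
Step 4: frontier [R1–R9 6, R3–R9 7, R4–R9 11, R7–R9 6] → take R1–R9 (6); add R9.
Vertex order: R3, R1, R7, R4, R9. The 5th vertex is R9.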